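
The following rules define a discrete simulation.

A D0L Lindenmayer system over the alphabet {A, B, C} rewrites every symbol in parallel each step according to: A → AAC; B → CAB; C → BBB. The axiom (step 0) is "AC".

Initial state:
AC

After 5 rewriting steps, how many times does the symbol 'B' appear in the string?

gen 0: AC
gen 1: AACBBB
gen 2: AACAACBBBCABCABCAB
gen 3: AACAACBBBAACAACBBBCABCABCABBBBAACCABBBBAACCABBBBAACCAB
gen 4: AACAACBBBAACAACBBBCABCABCABAACAACBBBAACAACBBBCABCABCABBBBA…CCABCABCABCABAACAACBBBBBBAACCABCABCABCABAACAACBBBBBBAACCAB  (len 162)
gen 5: AACAACBBBAACAACBBBCABCABCABAACAACBBBAACAACBBBCABCABCABBBBA…CCABAACAACBBBAACAACBBBCABCABCABCABCABCABAACAACBBBBBBAACCAB  (len 486)

183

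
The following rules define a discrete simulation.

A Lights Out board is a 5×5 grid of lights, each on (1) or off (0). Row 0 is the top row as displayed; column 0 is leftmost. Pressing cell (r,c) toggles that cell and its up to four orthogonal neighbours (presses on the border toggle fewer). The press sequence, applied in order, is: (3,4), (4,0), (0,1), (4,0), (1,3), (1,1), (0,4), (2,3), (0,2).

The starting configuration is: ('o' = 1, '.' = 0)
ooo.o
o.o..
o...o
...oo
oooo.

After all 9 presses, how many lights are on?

12

step 0: ooo.o
o.o..
o...o
...oo
oooo.
step 1: ooo.o
o.o..
o....
.....
ooooo
step 2: ooo.o
o.o..
o....
o....
..ooo
step 3: ....o
ooo..
o....
o....
..ooo
step 4: ....o
ooo..
o....
.....
ooooo
step 5: ...oo
oo.oo
o..o.
.....
ooooo
step 6: .o.oo
..ooo
oo.o.
.....
ooooo
step 7: .o...
..oo.
oo.o.
.....
ooooo
step 8: .o...
..o..
ooo.o
...o.
ooooo
step 9: ..oo.
.....
ooo.o
...o.
ooooo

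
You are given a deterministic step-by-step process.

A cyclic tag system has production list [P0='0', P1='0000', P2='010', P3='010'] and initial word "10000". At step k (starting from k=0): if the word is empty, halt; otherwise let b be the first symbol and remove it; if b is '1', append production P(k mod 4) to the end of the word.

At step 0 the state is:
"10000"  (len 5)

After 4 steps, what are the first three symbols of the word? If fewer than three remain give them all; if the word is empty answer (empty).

k=0  "10000"  (len 5)
k=1  "00000"  (len 5)
k=2  "0000"  (len 4)
k=3  "000"  (len 3)
k=4  "00"  (len 2)

00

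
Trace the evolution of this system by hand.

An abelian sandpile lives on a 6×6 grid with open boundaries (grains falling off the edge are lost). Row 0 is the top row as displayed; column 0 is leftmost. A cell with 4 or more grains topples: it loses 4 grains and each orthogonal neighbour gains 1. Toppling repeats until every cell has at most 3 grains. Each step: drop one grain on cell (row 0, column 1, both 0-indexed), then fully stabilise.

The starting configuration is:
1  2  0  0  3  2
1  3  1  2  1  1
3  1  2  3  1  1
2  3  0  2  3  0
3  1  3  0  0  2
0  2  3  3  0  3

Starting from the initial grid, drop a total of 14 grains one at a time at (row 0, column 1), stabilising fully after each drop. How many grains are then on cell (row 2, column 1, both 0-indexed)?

2

[0] 1  2  0  0  3  2
1  3  1  2  1  1
3  1  2  3  1  1
2  3  0  2  3  0
3  1  3  0  0  2
0  2  3  3  0  3
[1] 1  3  0  0  3  2
1  3  1  2  1  1
3  1  2  3  1  1
2  3  0  2  3  0
3  1  3  0  0  2
0  2  3  3  0  3
[2] 2  1  1  0  3  2
2  0  2  2  1  1
3  2  2  3  1  1
2  3  0  2  3  0
3  1  3  0  0  2
0  2  3  3  0  3
[3] 2  2  1  0  3  2
2  0  2  2  1  1
3  2  2  3  1  1
2  3  0  2  3  0
3  1  3  0  0  2
0  2  3  3  0  3
[4] 2  3  1  0  3  2
2  0  2  2  1  1
3  2  2  3  1  1
2  3  0  2  3  0
3  1  3  0  0  2
0  2  3  3  0  3
[5] 3  0  2  0  3  2
2  1  2  2  1  1
3  2  2  3  1  1
2  3  0  2  3  0
3  1  3  0  0  2
0  2  3  3  0  3
[6] 3  1  2  0  3  2
2  1  2  2  1  1
3  2  2  3  1  1
2  3  0  2  3  0
3  1  3  0  0  2
0  2  3  3  0  3
[7] 3  2  2  0  3  2
2  1  2  2  1  1
3  2  2  3  1  1
2  3  0  2  3  0
3  1  3  0  0  2
0  2  3  3  0  3
[8] 3  3  2  0  3  2
2  1  2  2  1  1
3  2  2  3  1  1
2  3  0  2  3  0
3  1  3  0  0  2
0  2  3  3  0  3
[9] 0  1  3  0  3  2
3  2  2  2  1  1
3  2  2  3  1  1
2  3  0  2  3  0
3  1  3  0  0  2
0  2  3  3  0  3
[10] 0  2  3  0  3  2
3  2  2  2  1  1
3  2  2  3  1  1
2  3  0  2  3  0
3  1  3  0  0  2
0  2  3  3  0  3
[11] 0  3  3  0  3  2
3  2  2  2  1  1
3  2  2  3  1  1
2  3  0  2  3  0
3  1  3  0  0  2
0  2  3  3  0  3
[12] 1  1  0  1  3  2
3  3  3  2  1  1
3  2  2  3  1  1
2  3  0  2  3  0
3  1  3  0  0  2
0  2  3  3  0  3
[13] 1  2  0  1  3  2
3  3  3  2  1  1
3  2  2  3  1  1
2  3  0  2  3  0
3  1  3  0  0  2
0  2  3  3  0  3
[14] 1  3  0  1  3  2
3  3  3  2  1  1
3  2  2  3  1  1
2  3  0  2  3  0
3  1  3  0  0  2
0  2  3  3  0  3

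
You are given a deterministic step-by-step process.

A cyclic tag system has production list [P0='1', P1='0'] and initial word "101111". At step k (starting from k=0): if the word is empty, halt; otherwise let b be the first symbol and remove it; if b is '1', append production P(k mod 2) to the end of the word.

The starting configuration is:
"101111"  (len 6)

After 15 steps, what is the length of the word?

0) "101111"  (len 6)
1) "011111"  (len 6)
2) "11111"  (len 5)
3) "11111"  (len 5)
4) "11110"  (len 5)
5) "11101"  (len 5)
6) "11010"  (len 5)
7) "10101"  (len 5)
8) "01010"  (len 5)
9) "1010"  (len 4)
10) "0100"  (len 4)
11) "100"  (len 3)
12) "000"  (len 3)
13) "00"  (len 2)
14) "0"  (len 1)
15) (halted — word empty)

0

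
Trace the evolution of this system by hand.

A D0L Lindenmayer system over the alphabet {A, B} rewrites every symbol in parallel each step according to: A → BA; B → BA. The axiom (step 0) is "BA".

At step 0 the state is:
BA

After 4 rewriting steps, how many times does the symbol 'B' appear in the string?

16

0) BA
1) BABA
2) BABABABA
3) BABABABABABABABA
4) BABABABABABABABABABABABABABABABA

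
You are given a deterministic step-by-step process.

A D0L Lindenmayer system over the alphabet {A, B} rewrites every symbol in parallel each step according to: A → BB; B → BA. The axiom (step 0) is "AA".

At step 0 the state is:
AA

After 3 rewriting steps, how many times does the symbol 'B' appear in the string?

[0] AA
[1] BBBB
[2] BABABABA
[3] BABBBABBBABBBABB

12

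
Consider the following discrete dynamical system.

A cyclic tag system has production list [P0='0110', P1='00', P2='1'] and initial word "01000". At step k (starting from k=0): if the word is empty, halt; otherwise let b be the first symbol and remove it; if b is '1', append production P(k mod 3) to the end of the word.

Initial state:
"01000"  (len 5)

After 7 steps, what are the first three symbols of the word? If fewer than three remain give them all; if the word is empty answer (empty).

step 0: "01000"  (len 5)
step 1: "1000"  (len 4)
step 2: "00000"  (len 5)
step 3: "0000"  (len 4)
step 4: "000"  (len 3)
step 5: "00"  (len 2)
step 6: "0"  (len 1)
step 7: (halted — word empty)

(empty)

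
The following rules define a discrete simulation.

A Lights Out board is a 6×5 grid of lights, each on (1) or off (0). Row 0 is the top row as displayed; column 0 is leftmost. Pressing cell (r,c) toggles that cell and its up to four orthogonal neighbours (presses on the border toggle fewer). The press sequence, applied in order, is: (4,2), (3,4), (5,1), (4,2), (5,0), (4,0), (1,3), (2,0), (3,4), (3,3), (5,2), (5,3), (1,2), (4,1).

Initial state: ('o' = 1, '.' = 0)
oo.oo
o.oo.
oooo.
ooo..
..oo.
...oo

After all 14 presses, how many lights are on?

19

[0] oo.oo
o.oo.
oooo.
ooo..
..oo.
...oo
[1] oo.oo
o.oo.
oooo.
oo...
.o...
..ooo
[2] oo.oo
o.oo.
ooooo
oo.oo
.o..o
..ooo
[3] oo.oo
o.oo.
ooooo
oo.oo
....o
oo.oo
[4] oo.oo
o.oo.
ooooo
ooooo
.oooo
ooooo
[5] oo.oo
o.oo.
ooooo
ooooo
ooooo
..ooo
[6] oo.oo
o.oo.
ooooo
.oooo
..ooo
o.ooo
[7] oo..o
o...o
ooo.o
.oooo
..ooo
o.ooo
[8] oo..o
....o
..o.o
ooooo
..ooo
o.ooo
[9] oo..o
....o
..o..
ooo..
..oo.
o.ooo
[10] oo..o
....o
..oo.
oo.oo
..o..
o.ooo
[11] oo..o
....o
..oo.
oo.oo
.....
oo..o
[12] oo..o
....o
..oo.
oo.oo
...o.
oooo.
[13] ooo.o
.oooo
...o.
oo.oo
...o.
oooo.
[14] ooo.o
.oooo
...o.
o..oo
oooo.
o.oo.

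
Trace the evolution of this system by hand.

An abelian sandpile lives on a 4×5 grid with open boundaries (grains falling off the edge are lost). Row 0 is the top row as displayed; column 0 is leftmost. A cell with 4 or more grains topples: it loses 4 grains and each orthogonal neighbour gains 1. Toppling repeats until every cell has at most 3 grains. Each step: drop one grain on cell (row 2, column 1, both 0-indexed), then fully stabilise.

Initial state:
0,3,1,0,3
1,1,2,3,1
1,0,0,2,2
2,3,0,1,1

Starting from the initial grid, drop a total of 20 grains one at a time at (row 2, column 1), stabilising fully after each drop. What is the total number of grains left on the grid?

37

gen 0: 0,3,1,0,3
1,1,2,3,1
1,0,0,2,2
2,3,0,1,1
gen 1: 0,3,1,0,3
1,1,2,3,1
1,1,0,2,2
2,3,0,1,1
gen 2: 0,3,1,0,3
1,1,2,3,1
1,2,0,2,2
2,3,0,1,1
gen 3: 0,3,1,0,3
1,1,2,3,1
1,3,0,2,2
2,3,0,1,1
gen 4: 0,3,1,0,3
1,2,2,3,1
2,1,1,2,2
3,0,1,1,1
gen 5: 0,3,1,0,3
1,2,2,3,1
2,2,1,2,2
3,0,1,1,1
gen 6: 0,3,1,0,3
1,2,2,3,1
2,3,1,2,2
3,0,1,1,1
gen 7: 0,3,1,0,3
1,3,2,3,1
3,0,2,2,2
3,1,1,1,1
gen 8: 0,3,1,0,3
1,3,2,3,1
3,1,2,2,2
3,1,1,1,1
gen 9: 0,3,1,0,3
1,3,2,3,1
3,2,2,2,2
3,1,1,1,1
gen 10: 0,3,1,0,3
1,3,2,3,1
3,3,2,2,2
3,1,1,1,1
gen 11: 1,0,2,0,3
3,1,3,3,1
1,2,3,2,2
0,3,1,1,1
gen 12: 1,0,2,0,3
3,1,3,3,1
1,3,3,2,2
0,3,1,1,1
gen 13: 1,0,3,1,3
3,3,1,1,2
2,2,2,0,3
1,0,3,2,1
gen 14: 1,0,3,1,3
3,3,1,1,2
2,3,2,0,3
1,0,3,2,1
gen 15: 2,1,3,1,3
1,1,2,1,2
0,2,3,0,3
2,1,3,2,1
gen 16: 2,1,3,1,3
1,1,2,1,2
0,3,3,0,3
2,1,3,2,1
gen 17: 2,1,3,1,3
1,2,3,1,2
1,1,1,1,3
2,3,0,3,1
gen 18: 2,1,3,1,3
1,2,3,1,2
1,2,1,1,3
2,3,0,3,1
gen 19: 2,1,3,1,3
1,2,3,1,2
1,3,1,1,3
2,3,0,3,1
gen 20: 2,1,3,1,3
1,3,3,1,2
2,1,2,1,3
3,0,1,3,1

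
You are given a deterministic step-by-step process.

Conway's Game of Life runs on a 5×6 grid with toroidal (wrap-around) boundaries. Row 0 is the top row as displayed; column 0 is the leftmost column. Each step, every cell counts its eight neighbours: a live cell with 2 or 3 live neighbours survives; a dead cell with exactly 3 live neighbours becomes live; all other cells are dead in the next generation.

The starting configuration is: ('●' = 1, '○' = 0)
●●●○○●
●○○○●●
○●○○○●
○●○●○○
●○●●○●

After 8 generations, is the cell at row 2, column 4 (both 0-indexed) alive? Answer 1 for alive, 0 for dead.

0

gen 0: ●●●○○●
●○○○●●
○●○○○●
○●○●○○
●○●●○●
gen 1: ○○●○○○
○○●○●○
○●●○○●
○●○●○●
○○○●○●
gen 2: ○○●○●○
○○●○○○
○●○○○●
○●○●○●
●○○●○○
gen 3: ○●●○○○
○●●●○○
○●○○●○
○●○○○●
●●○●○●
gen 4: ○○○○●○
●○○●○○
○●○●●○
○●○○○●
○○○○●●
gen 5: ○○○●●○
○○●●○●
○●○●●●
○○●●○●
●○○○●●
gen 6: ●○●○○○
●○○○○●
○●○○○●
○●●○○○
●○●○○○
gen 7: ●○○○○○
○○○○○●
○●●○○●
○○●○○○
●○●●○○
gen 8: ●●○○○●
○●○○○●
●●●○○○
●○○○○○
○○●●○○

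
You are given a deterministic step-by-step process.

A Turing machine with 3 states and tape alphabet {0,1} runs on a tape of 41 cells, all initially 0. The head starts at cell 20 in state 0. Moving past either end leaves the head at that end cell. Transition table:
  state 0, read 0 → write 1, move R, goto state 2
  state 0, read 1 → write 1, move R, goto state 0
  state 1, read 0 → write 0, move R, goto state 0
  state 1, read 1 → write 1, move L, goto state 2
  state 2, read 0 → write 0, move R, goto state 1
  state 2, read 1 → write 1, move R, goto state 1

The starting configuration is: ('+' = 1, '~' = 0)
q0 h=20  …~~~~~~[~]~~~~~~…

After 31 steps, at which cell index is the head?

0) q0 h=20  …~~~~~~[~]~~~~~~…
1) q2 h=21  …~~~~~+[~]~~~~~~…
2) q1 h=22  …~~~~+~[~]~~~~~~…
3) q0 h=23  …~~~+~~[~]~~~~~~…
4) q2 h=24  …~~+~~+[~]~~~~~~…
5) q1 h=25  …~+~~+~[~]~~~~~~…
6) q0 h=26  …+~~+~~[~]~~~~~~…
7) q2 h=27  …~~+~~+[~]~~~~~~…
8) q1 h=28  …~+~~+~[~]~~~~~~…
9) q0 h=29  …+~~+~~[~]~~~~~~…
10) q2 h=30  …~~+~~+[~]~~~~~~…
11) q1 h=31  …~+~~+~[~]~~~~~~…
12) q0 h=32  …+~~+~~[~]~~~~~~…
13) q2 h=33  …~~+~~+[~]~~~~~~…
14) q1 h=34  …~+~~+~[~]~~~~~~|
15) q0 h=35  …+~~+~~[~]~~~~~|
16) q2 h=36  …~~+~~+[~]~~~~|
17) q1 h=37  …~+~~+~[~]~~~|
18) q0 h=38  …+~~+~~[~]~~|
19) q2 h=39  …~~+~~+[~]~|
20) q1 h=40  …~+~~+~[~]|
21) q0 h=40  …~+~~+~[~]|
22) q2 h=40  …~+~~+~[+]|
23) q1 h=40  …~+~~+~[+]|
24) q2 h=39  …~~+~~+[~]+|
25) q1 h=40  …~+~~+~[+]|
26) q2 h=39  …~~+~~+[~]+|
27) q1 h=40  …~+~~+~[+]|
28) q2 h=39  …~~+~~+[~]+|
29) q1 h=40  …~+~~+~[+]|
30) q2 h=39  …~~+~~+[~]+|
31) q1 h=40  …~+~~+~[+]|

40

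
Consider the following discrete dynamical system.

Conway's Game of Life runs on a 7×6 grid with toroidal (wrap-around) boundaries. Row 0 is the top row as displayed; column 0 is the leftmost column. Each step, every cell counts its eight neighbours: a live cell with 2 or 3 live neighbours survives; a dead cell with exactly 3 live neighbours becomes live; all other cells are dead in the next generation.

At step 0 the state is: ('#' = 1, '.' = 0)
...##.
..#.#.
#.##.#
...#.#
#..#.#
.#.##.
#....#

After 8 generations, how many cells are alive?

16

k=0  ...##.
..#.#.
#.##.#
...#.#
#..#.#
.#.##.
#....#
k=1  ...##.
.##...
###..#
.#.#..
#..#.#
.###..
#.#..#
k=2  #..###
....##
...#..
...#..
#..#..
...#..
#....#
k=3  ...#..
#.....
...#..
..###.
..###.
#...##
#..#..
k=4  ......
......
..###.
......
.##...
###...
#..#..
k=5  ......
...#..
...#..
.#....
#.#...
#..#..
#.#...
k=6  ......
......
..#...
.##...
#.#...
#.##.#
.#....
k=7  ......
......
.##...
..##..
#....#
#.##.#
###...
k=8  .#....
......
.###..
#.##..
#....#
..###.
#.##.#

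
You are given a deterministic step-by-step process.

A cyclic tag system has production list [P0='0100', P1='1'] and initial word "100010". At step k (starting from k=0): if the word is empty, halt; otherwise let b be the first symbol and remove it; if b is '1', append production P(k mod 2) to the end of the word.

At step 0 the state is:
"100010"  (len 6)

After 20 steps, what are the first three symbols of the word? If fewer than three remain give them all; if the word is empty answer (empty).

11

[0] "100010"  (len 6)
[1] "000100100"  (len 9)
[2] "00100100"  (len 8)
[3] "0100100"  (len 7)
[4] "100100"  (len 6)
[5] "001000100"  (len 9)
[6] "01000100"  (len 8)
[7] "1000100"  (len 7)
[8] "0001001"  (len 7)
[9] "001001"  (len 6)
[10] "01001"  (len 5)
[11] "1001"  (len 4)
[12] "0011"  (len 4)
[13] "011"  (len 3)
[14] "11"  (len 2)
[15] "10100"  (len 5)
[16] "01001"  (len 5)
[17] "1001"  (len 4)
[18] "0011"  (len 4)
[19] "011"  (len 3)
[20] "11"  (len 2)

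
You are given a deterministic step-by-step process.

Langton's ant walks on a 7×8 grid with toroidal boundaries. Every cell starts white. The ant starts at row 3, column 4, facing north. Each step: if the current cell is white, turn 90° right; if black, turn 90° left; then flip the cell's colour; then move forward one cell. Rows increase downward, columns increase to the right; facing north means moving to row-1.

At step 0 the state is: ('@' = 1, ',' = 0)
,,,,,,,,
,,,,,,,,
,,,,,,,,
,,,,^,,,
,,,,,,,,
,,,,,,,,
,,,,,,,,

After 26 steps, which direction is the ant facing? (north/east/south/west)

south

k=0  ,,,,,,,,
,,,,,,,,
,,,,,,,,
,,,,^,,,
,,,,,,,,
,,,,,,,,
,,,,,,,,
k=1  ,,,,,,,,
,,,,,,,,
,,,,,,,,
,,,,@>,,
,,,,,,,,
,,,,,,,,
,,,,,,,,
k=2  ,,,,,,,,
,,,,,,,,
,,,,,,,,
,,,,@@,,
,,,,,v,,
,,,,,,,,
,,,,,,,,
k=3  ,,,,,,,,
,,,,,,,,
,,,,,,,,
,,,,@@,,
,,,,<@,,
,,,,,,,,
,,,,,,,,
k=4  ,,,,,,,,
,,,,,,,,
,,,,,,,,
,,,,^@,,
,,,,@@,,
,,,,,,,,
,,,,,,,,
k=5  ,,,,,,,,
,,,,,,,,
,,,,,,,,
,,,<,@,,
,,,,@@,,
,,,,,,,,
,,,,,,,,
k=6  ,,,,,,,,
,,,,,,,,
,,,^,,,,
,,,@,@,,
,,,,@@,,
,,,,,,,,
,,,,,,,,
k=7  ,,,,,,,,
,,,,,,,,
,,,@>,,,
,,,@,@,,
,,,,@@,,
,,,,,,,,
,,,,,,,,
k=8  ,,,,,,,,
,,,,,,,,
,,,@@,,,
,,,@v@,,
,,,,@@,,
,,,,,,,,
,,,,,,,,
k=9  ,,,,,,,,
,,,,,,,,
,,,@@,,,
,,,<@@,,
,,,,@@,,
,,,,,,,,
,,,,,,,,
k=10  ,,,,,,,,
,,,,,,,,
,,,@@,,,
,,,,@@,,
,,,v@@,,
,,,,,,,,
,,,,,,,,
k=11  ,,,,,,,,
,,,,,,,,
,,,@@,,,
,,,,@@,,
,,<@@@,,
,,,,,,,,
,,,,,,,,
k=12  ,,,,,,,,
,,,,,,,,
,,,@@,,,
,,^,@@,,
,,@@@@,,
,,,,,,,,
,,,,,,,,
k=13  ,,,,,,,,
,,,,,,,,
,,,@@,,,
,,@>@@,,
,,@@@@,,
,,,,,,,,
,,,,,,,,
k=14  ,,,,,,,,
,,,,,,,,
,,,@@,,,
,,@@@@,,
,,@v@@,,
,,,,,,,,
,,,,,,,,
k=15  ,,,,,,,,
,,,,,,,,
,,,@@,,,
,,@@@@,,
,,@,>@,,
,,,,,,,,
,,,,,,,,
k=16  ,,,,,,,,
,,,,,,,,
,,,@@,,,
,,@@^@,,
,,@,,@,,
,,,,,,,,
,,,,,,,,
k=17  ,,,,,,,,
,,,,,,,,
,,,@@,,,
,,@<,@,,
,,@,,@,,
,,,,,,,,
,,,,,,,,
k=18  ,,,,,,,,
,,,,,,,,
,,,@@,,,
,,@,,@,,
,,@v,@,,
,,,,,,,,
,,,,,,,,
k=19  ,,,,,,,,
,,,,,,,,
,,,@@,,,
,,@,,@,,
,,<@,@,,
,,,,,,,,
,,,,,,,,
k=20  ,,,,,,,,
,,,,,,,,
,,,@@,,,
,,@,,@,,
,,,@,@,,
,,v,,,,,
,,,,,,,,
k=21  ,,,,,,,,
,,,,,,,,
,,,@@,,,
,,@,,@,,
,,,@,@,,
,<@,,,,,
,,,,,,,,
k=22  ,,,,,,,,
,,,,,,,,
,,,@@,,,
,,@,,@,,
,^,@,@,,
,@@,,,,,
,,,,,,,,
k=23  ,,,,,,,,
,,,,,,,,
,,,@@,,,
,,@,,@,,
,@>@,@,,
,@@,,,,,
,,,,,,,,
k=24  ,,,,,,,,
,,,,,,,,
,,,@@,,,
,,@,,@,,
,@@@,@,,
,@v,,,,,
,,,,,,,,
k=25  ,,,,,,,,
,,,,,,,,
,,,@@,,,
,,@,,@,,
,@@@,@,,
,@,>,,,,
,,,,,,,,
k=26  ,,,,,,,,
,,,,,,,,
,,,@@,,,
,,@,,@,,
,@@@,@,,
,@,@,,,,
,,,v,,,,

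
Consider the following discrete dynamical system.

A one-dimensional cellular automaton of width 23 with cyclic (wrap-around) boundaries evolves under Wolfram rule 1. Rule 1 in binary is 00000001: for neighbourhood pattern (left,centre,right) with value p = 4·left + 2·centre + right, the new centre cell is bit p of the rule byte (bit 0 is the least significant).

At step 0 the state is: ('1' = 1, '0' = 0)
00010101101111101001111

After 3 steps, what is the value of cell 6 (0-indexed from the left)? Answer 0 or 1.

k=0  00010101101111101001111
k=1  01000000000000000000000
k=2  00011111111111111111111
k=3  01000000000000000000000

0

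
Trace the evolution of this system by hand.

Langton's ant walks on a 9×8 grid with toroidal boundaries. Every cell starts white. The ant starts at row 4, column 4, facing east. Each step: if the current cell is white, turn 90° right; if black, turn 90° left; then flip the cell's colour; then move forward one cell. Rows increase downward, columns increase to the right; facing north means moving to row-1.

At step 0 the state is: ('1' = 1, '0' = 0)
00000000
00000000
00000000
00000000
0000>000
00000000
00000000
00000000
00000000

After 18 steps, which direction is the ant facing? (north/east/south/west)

t=0: 00000000
00000000
00000000
00000000
0000>000
00000000
00000000
00000000
00000000
t=1: 00000000
00000000
00000000
00000000
00001000
0000v000
00000000
00000000
00000000
t=2: 00000000
00000000
00000000
00000000
00001000
000<1000
00000000
00000000
00000000
t=3: 00000000
00000000
00000000
00000000
000^1000
00011000
00000000
00000000
00000000
t=4: 00000000
00000000
00000000
00000000
0001>000
00011000
00000000
00000000
00000000
t=5: 00000000
00000000
00000000
0000^000
00010000
00011000
00000000
00000000
00000000
t=6: 00000000
00000000
00000000
00001>00
00010000
00011000
00000000
00000000
00000000
t=7: 00000000
00000000
00000000
00001100
00010v00
00011000
00000000
00000000
00000000
t=8: 00000000
00000000
00000000
00001100
0001<100
00011000
00000000
00000000
00000000
t=9: 00000000
00000000
00000000
0000^100
00011100
00011000
00000000
00000000
00000000
t=10: 00000000
00000000
00000000
000<0100
00011100
00011000
00000000
00000000
00000000
t=11: 00000000
00000000
000^0000
00010100
00011100
00011000
00000000
00000000
00000000
t=12: 00000000
00000000
0001>000
00010100
00011100
00011000
00000000
00000000
00000000
t=13: 00000000
00000000
00011000
0001v100
00011100
00011000
00000000
00000000
00000000
t=14: 00000000
00000000
00011000
000<1100
00011100
00011000
00000000
00000000
00000000
t=15: 00000000
00000000
00011000
00001100
000v1100
00011000
00000000
00000000
00000000
t=16: 00000000
00000000
00011000
00001100
0000>100
00011000
00000000
00000000
00000000
t=17: 00000000
00000000
00011000
0000^100
00000100
00011000
00000000
00000000
00000000
t=18: 00000000
00000000
00011000
000<0100
00000100
00011000
00000000
00000000
00000000

west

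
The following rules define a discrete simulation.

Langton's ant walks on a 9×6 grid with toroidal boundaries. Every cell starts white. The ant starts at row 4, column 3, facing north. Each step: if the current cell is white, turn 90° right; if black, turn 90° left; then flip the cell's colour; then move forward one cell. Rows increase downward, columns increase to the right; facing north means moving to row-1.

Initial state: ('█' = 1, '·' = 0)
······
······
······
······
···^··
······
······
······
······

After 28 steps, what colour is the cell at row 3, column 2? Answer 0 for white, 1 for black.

1

t=0: ······
······
······
······
···^··
······
······
······
······
t=1: ······
······
······
······
···█>·
······
······
······
······
t=2: ······
······
······
······
···██·
····v·
······
······
······
t=3: ······
······
······
······
···██·
···<█·
······
······
······
t=4: ······
······
······
······
···^█·
···██·
······
······
······
t=5: ······
······
······
······
··<·█·
···██·
······
······
······
t=6: ······
······
······
··^···
··█·█·
···██·
······
······
······
t=7: ······
······
······
··█>··
··█·█·
···██·
······
······
······
t=8: ······
······
······
··██··
··█v█·
···██·
······
······
······
t=9: ······
······
······
··██··
··<██·
···██·
······
······
······
t=10: ······
······
······
··██··
···██·
··v██·
······
······
······
t=11: ······
······
······
··██··
···██·
·<███·
······
······
······
t=12: ······
······
······
··██··
·^·██·
·████·
······
······
······
t=13: ······
······
······
··██··
·█>██·
·████·
······
······
······
t=14: ······
······
······
··██··
·████·
·█v██·
······
······
······
t=15: ······
······
······
··██··
·████·
·█·>█·
······
······
······
t=16: ······
······
······
··██··
·██^█·
·█··█·
······
······
······
t=17: ······
······
······
··██··
·█<·█·
·█··█·
······
······
······
t=18: ······
······
······
··██··
·█··█·
·█v·█·
······
······
······
t=19: ······
······
······
··██··
·█··█·
·<█·█·
······
······
······
t=20: ······
······
······
··██··
·█··█·
··█·█·
·v····
······
······
t=21: ······
······
······
··██··
·█··█·
··█·█·
<█····
······
······
t=22: ······
······
······
··██··
·█··█·
^·█·█·
██····
······
······
t=23: ······
······
······
··██··
·█··█·
█>█·█·
██····
······
······
t=24: ······
······
······
··██··
·█··█·
███·█·
█v····
······
······
t=25: ······
······
······
··██··
·█··█·
███·█·
█·>···
······
······
t=26: ······
······
······
··██··
·█··█·
███·█·
█·█···
··v···
······
t=27: ······
······
······
··██··
·█··█·
███·█·
█·█···
·<█···
······
t=28: ······
······
······
··██··
·█··█·
███·█·
█^█···
·██···
······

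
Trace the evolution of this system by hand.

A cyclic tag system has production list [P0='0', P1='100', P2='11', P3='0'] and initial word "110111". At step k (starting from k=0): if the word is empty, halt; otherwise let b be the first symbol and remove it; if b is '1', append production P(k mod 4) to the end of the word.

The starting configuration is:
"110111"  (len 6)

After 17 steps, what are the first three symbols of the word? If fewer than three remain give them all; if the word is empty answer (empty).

(empty)

step 0: "110111"  (len 6)
step 1: "101110"  (len 6)
step 2: "01110100"  (len 8)
step 3: "1110100"  (len 7)
step 4: "1101000"  (len 7)
step 5: "1010000"  (len 7)
step 6: "010000100"  (len 9)
step 7: "10000100"  (len 8)
step 8: "00001000"  (len 8)
step 9: "0001000"  (len 7)
step 10: "001000"  (len 6)
step 11: "01000"  (len 5)
step 12: "1000"  (len 4)
step 13: "0000"  (len 4)
step 14: "000"  (len 3)
step 15: "00"  (len 2)
step 16: "0"  (len 1)
step 17: (halted — word empty)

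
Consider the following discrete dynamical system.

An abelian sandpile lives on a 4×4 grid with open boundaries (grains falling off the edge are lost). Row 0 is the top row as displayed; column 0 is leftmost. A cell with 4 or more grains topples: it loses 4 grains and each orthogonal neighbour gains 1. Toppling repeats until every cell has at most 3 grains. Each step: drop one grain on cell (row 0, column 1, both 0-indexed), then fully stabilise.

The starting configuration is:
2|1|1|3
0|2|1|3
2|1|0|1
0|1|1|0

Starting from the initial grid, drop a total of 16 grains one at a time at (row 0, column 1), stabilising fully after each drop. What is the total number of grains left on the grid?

23

0) 2|1|1|3
0|2|1|3
2|1|0|1
0|1|1|0
1) 2|2|1|3
0|2|1|3
2|1|0|1
0|1|1|0
2) 2|3|1|3
0|2|1|3
2|1|0|1
0|1|1|0
3) 3|0|2|3
0|3|1|3
2|1|0|1
0|1|1|0
4) 3|1|2|3
0|3|1|3
2|1|0|1
0|1|1|0
5) 3|2|2|3
0|3|1|3
2|1|0|1
0|1|1|0
6) 3|3|2|3
0|3|1|3
2|1|0|1
0|1|1|0
7) 0|2|3|3
2|0|2|3
2|2|0|1
0|1|1|0
8) 0|3|3|3
2|0|2|3
2|2|0|1
0|1|1|0
9) 1|1|2|1
2|2|0|1
2|2|1|2
0|1|1|0
10) 1|2|2|1
2|2|0|1
2|2|1|2
0|1|1|0
11) 1|3|2|1
2|2|0|1
2|2|1|2
0|1|1|0
12) 2|0|3|1
2|3|0|1
2|2|1|2
0|1|1|0
13) 2|1|3|1
2|3|0|1
2|2|1|2
0|1|1|0
14) 2|2|3|1
2|3|0|1
2|2|1|2
0|1|1|0
15) 2|3|3|1
2|3|0|1
2|2|1|2
0|1|1|0
16) 3|2|0|2
3|0|2|1
2|3|1|2
0|1|1|0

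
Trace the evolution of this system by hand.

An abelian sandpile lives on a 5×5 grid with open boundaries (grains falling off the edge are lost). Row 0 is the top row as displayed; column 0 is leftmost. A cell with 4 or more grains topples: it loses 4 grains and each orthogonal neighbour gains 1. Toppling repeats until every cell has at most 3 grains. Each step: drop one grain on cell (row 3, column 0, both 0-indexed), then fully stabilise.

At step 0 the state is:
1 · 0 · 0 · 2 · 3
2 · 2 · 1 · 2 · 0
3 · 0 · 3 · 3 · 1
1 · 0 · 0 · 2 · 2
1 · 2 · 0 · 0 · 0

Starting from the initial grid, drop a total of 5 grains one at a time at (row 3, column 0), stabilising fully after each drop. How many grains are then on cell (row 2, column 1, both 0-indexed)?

1

[0] 1 · 0 · 0 · 2 · 3
2 · 2 · 1 · 2 · 0
3 · 0 · 3 · 3 · 1
1 · 0 · 0 · 2 · 2
1 · 2 · 0 · 0 · 0
[1] 1 · 0 · 0 · 2 · 3
2 · 2 · 1 · 2 · 0
3 · 0 · 3 · 3 · 1
2 · 0 · 0 · 2 · 2
1 · 2 · 0 · 0 · 0
[2] 1 · 0 · 0 · 2 · 3
2 · 2 · 1 · 2 · 0
3 · 0 · 3 · 3 · 1
3 · 0 · 0 · 2 · 2
1 · 2 · 0 · 0 · 0
[3] 1 · 0 · 0 · 2 · 3
3 · 2 · 1 · 2 · 0
0 · 1 · 3 · 3 · 1
1 · 1 · 0 · 2 · 2
2 · 2 · 0 · 0 · 0
[4] 1 · 0 · 0 · 2 · 3
3 · 2 · 1 · 2 · 0
0 · 1 · 3 · 3 · 1
2 · 1 · 0 · 2 · 2
2 · 2 · 0 · 0 · 0
[5] 1 · 0 · 0 · 2 · 3
3 · 2 · 1 · 2 · 0
0 · 1 · 3 · 3 · 1
3 · 1 · 0 · 2 · 2
2 · 2 · 0 · 0 · 0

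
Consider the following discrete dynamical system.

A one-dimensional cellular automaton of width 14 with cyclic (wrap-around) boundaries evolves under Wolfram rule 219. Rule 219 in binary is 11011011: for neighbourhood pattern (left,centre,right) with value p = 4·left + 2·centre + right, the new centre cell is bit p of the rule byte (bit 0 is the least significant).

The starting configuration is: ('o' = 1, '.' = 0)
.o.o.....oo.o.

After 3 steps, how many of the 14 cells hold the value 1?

14

gen 0: .o.o.....oo.o.
gen 1: o...ooooooo..o
gen 2: oooooooooooooo
gen 3: oooooooooooooo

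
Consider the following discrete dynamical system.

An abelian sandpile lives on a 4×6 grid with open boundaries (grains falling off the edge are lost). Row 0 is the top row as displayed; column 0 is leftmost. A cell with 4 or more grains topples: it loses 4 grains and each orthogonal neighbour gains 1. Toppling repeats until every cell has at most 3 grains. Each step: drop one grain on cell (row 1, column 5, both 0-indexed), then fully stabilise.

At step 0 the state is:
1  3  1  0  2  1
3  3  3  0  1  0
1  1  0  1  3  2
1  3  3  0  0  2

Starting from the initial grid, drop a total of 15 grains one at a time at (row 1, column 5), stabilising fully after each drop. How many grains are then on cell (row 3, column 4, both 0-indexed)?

1

[0] 1  3  1  0  2  1
3  3  3  0  1  0
1  1  0  1  3  2
1  3  3  0  0  2
[1] 1  3  1  0  2  1
3  3  3  0  1  1
1  1  0  1  3  2
1  3  3  0  0  2
[2] 1  3  1  0  2  1
3  3  3  0  1  2
1  1  0  1  3  2
1  3  3  0  0  2
[3] 1  3  1  0  2  1
3  3  3  0  1  3
1  1  0  1  3  2
1  3  3  0  0  2
[4] 1  3  1  0  2  2
3  3  3  0  2  0
1  1  0  1  3  3
1  3  3  0  0  2
[5] 1  3  1  0  2  2
3  3  3  0  2  1
1  1  0  1  3  3
1  3  3  0  0  2
[6] 1  3  1  0  2  2
3  3  3  0  2  2
1  1  0  1  3  3
1  3  3  0  0  2
[7] 1  3  1  0  2  2
3  3  3  0  2  3
1  1  0  1  3  3
1  3  3  0  0  2
[8] 1  3  1  0  3  3
3  3  3  1  0  2
1  1  0  2  1  1
1  3  3  0  1  3
[9] 1  3  1  0  3  3
3  3  3  1  0  3
1  1  0  2  1  1
1  3  3  0  1  3
[10] 1  3  1  1  0  1
3  3  3  1  2  1
1  1  0  2  1  2
1  3  3  0  1  3
[11] 1  3  1  1  0  1
3  3  3  1  2  2
1  1  0  2  1  2
1  3  3  0  1  3
[12] 1  3  1  1  0  1
3  3  3  1  2  3
1  1  0  2  1  2
1  3  3  0  1  3
[13] 1  3  1  1  0  2
3  3  3  1  3  0
1  1  0  2  1  3
1  3  3  0  1  3
[14] 1  3  1  1  0  2
3  3  3  1  3  1
1  1  0  2  1  3
1  3  3  0  1  3
[15] 1  3  1  1  0  2
3  3  3  1  3  2
1  1  0  2  1  3
1  3  3  0  1  3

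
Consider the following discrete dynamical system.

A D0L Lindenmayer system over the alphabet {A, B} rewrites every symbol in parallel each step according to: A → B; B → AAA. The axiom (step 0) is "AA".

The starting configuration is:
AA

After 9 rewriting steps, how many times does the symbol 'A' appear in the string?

t=0: AA
t=1: BB
t=2: AAAAAA
t=3: BBBBBB
t=4: AAAAAAAAAAAAAAAAAA
t=5: BBBBBBBBBBBBBBBBBB
t=6: AAAAAAAAAAAAAAAAAAAAAAAAAAAAAAAAAAAAAAAAAAAAAAAAAAAAAA
t=7: BBBBBBBBBBBBBBBBBBBBBBBBBBBBBBBBBBBBBBBBBBBBBBBBBBBBBB
t=8: AAAAAAAAAAAAAAAAAAAAAAAAAAAAAAAAAAAAAAAAAAAAAAAAAAAAAAAAAA…AAAAAAAAAAAAAAAAAAAAAAAAAAAAAAAAAAAAAAAAAAAAAAAAAAAAAAAAAA  (len 162)
t=9: BBBBBBBBBBBBBBBBBBBBBBBBBBBBBBBBBBBBBBBBBBBBBBBBBBBBBBBBBB…BBBBBBBBBBBBBBBBBBBBBBBBBBBBBBBBBBBBBBBBBBBBBBBBBBBBBBBBBB  (len 162)

0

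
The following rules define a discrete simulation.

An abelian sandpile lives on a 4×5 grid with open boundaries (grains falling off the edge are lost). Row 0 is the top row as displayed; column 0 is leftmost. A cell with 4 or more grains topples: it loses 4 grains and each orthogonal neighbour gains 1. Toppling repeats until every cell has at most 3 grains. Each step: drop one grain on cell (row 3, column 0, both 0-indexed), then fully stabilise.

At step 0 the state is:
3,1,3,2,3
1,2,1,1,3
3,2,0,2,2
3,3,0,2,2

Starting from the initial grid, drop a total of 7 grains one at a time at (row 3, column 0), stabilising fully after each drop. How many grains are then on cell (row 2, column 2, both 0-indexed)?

1

k=0  3,1,3,2,3
1,2,1,1,3
3,2,0,2,2
3,3,0,2,2
k=1  3,1,3,2,3
2,3,1,1,3
1,0,1,2,2
2,1,1,2,2
k=2  3,1,3,2,3
2,3,1,1,3
1,0,1,2,2
3,1,1,2,2
k=3  3,1,3,2,3
2,3,1,1,3
2,0,1,2,2
0,2,1,2,2
k=4  3,1,3,2,3
2,3,1,1,3
2,0,1,2,2
1,2,1,2,2
k=5  3,1,3,2,3
2,3,1,1,3
2,0,1,2,2
2,2,1,2,2
k=6  3,1,3,2,3
2,3,1,1,3
2,0,1,2,2
3,2,1,2,2
k=7  3,1,3,2,3
2,3,1,1,3
3,0,1,2,2
0,3,1,2,2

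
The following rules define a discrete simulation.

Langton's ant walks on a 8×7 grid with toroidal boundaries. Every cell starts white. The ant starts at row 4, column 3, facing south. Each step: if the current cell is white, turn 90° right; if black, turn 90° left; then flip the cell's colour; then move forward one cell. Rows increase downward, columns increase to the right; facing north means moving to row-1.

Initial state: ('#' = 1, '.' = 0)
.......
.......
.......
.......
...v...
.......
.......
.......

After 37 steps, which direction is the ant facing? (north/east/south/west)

k=0  .......
.......
.......
.......
...v...
.......
.......
.......
k=1  .......
.......
.......
.......
..<#...
.......
.......
.......
k=2  .......
.......
.......
..^....
..##...
.......
.......
.......
k=3  .......
.......
.......
..#>...
..##...
.......
.......
.......
k=4  .......
.......
.......
..##...
..#v...
.......
.......
.......
k=5  .......
.......
.......
..##...
..#.>..
.......
.......
.......
k=6  .......
.......
.......
..##...
..#.#..
....v..
.......
.......
k=7  .......
.......
.......
..##...
..#.#..
...<#..
.......
.......
k=8  .......
.......
.......
..##...
..#^#..
...##..
.......
.......
k=9  .......
.......
.......
..##...
..##>..
...##..
.......
.......
k=10  .......
.......
.......
..##^..
..##...
...##..
.......
.......
k=11  .......
.......
.......
..###>.
..##...
...##..
.......
.......
k=12  .......
.......
.......
..####.
..##.v.
...##..
.......
.......
k=13  .......
.......
.......
..####.
..##<#.
...##..
.......
.......
k=14  .......
.......
.......
..##^#.
..####.
...##..
.......
.......
k=15  .......
.......
.......
..#<.#.
..####.
...##..
.......
.......
k=16  .......
.......
.......
..#..#.
..#v##.
...##..
.......
.......
k=17  .......
.......
.......
..#..#.
..#.>#.
...##..
.......
.......
k=18  .......
.......
.......
..#.^#.
..#..#.
...##..
.......
.......
k=19  .......
.......
.......
..#.#>.
..#..#.
...##..
.......
.......
k=20  .......
.......
.....^.
..#.#..
..#..#.
...##..
.......
.......
k=21  .......
.......
.....#>
..#.#..
..#..#.
...##..
.......
.......
k=22  .......
.......
.....##
..#.#.v
..#..#.
...##..
.......
.......
k=23  .......
.......
.....##
..#.#<#
..#..#.
...##..
.......
.......
k=24  .......
.......
.....^#
..#.###
..#..#.
...##..
.......
.......
k=25  .......
.......
....<.#
..#.###
..#..#.
...##..
.......
.......
k=26  .......
....^..
....#.#
..#.###
..#..#.
...##..
.......
.......
k=27  .......
....#>.
....#.#
..#.###
..#..#.
...##..
.......
.......
k=28  .......
....##.
....#v#
..#.###
..#..#.
...##..
.......
.......
k=29  .......
....##.
....<##
..#.###
..#..#.
...##..
.......
.......
k=30  .......
....##.
.....##
..#.v##
..#..#.
...##..
.......
.......
k=31  .......
....##.
.....##
..#..>#
..#..#.
...##..
.......
.......
k=32  .......
....##.
.....^#
..#...#
..#..#.
...##..
.......
.......
k=33  .......
....##.
....<.#
..#...#
..#..#.
...##..
.......
.......
k=34  .......
....^#.
....#.#
..#...#
..#..#.
...##..
.......
.......
k=35  .......
...<.#.
....#.#
..#...#
..#..#.
...##..
.......
.......
k=36  ...^...
...#.#.
....#.#
..#...#
..#..#.
...##..
.......
.......
k=37  ...#>..
...#.#.
....#.#
..#...#
..#..#.
...##..
.......
.......

east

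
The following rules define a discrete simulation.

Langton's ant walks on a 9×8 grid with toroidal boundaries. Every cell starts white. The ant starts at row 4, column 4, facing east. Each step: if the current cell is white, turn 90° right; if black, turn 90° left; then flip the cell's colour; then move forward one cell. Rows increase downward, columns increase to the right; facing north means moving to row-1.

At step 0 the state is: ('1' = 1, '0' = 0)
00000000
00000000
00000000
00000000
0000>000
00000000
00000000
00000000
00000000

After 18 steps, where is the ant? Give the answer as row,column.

3,3

[0] 00000000
00000000
00000000
00000000
0000>000
00000000
00000000
00000000
00000000
[1] 00000000
00000000
00000000
00000000
00001000
0000v000
00000000
00000000
00000000
[2] 00000000
00000000
00000000
00000000
00001000
000<1000
00000000
00000000
00000000
[3] 00000000
00000000
00000000
00000000
000^1000
00011000
00000000
00000000
00000000
[4] 00000000
00000000
00000000
00000000
0001>000
00011000
00000000
00000000
00000000
[5] 00000000
00000000
00000000
0000^000
00010000
00011000
00000000
00000000
00000000
[6] 00000000
00000000
00000000
00001>00
00010000
00011000
00000000
00000000
00000000
[7] 00000000
00000000
00000000
00001100
00010v00
00011000
00000000
00000000
00000000
[8] 00000000
00000000
00000000
00001100
0001<100
00011000
00000000
00000000
00000000
[9] 00000000
00000000
00000000
0000^100
00011100
00011000
00000000
00000000
00000000
[10] 00000000
00000000
00000000
000<0100
00011100
00011000
00000000
00000000
00000000
[11] 00000000
00000000
000^0000
00010100
00011100
00011000
00000000
00000000
00000000
[12] 00000000
00000000
0001>000
00010100
00011100
00011000
00000000
00000000
00000000
[13] 00000000
00000000
00011000
0001v100
00011100
00011000
00000000
00000000
00000000
[14] 00000000
00000000
00011000
000<1100
00011100
00011000
00000000
00000000
00000000
[15] 00000000
00000000
00011000
00001100
000v1100
00011000
00000000
00000000
00000000
[16] 00000000
00000000
00011000
00001100
0000>100
00011000
00000000
00000000
00000000
[17] 00000000
00000000
00011000
0000^100
00000100
00011000
00000000
00000000
00000000
[18] 00000000
00000000
00011000
000<0100
00000100
00011000
00000000
00000000
00000000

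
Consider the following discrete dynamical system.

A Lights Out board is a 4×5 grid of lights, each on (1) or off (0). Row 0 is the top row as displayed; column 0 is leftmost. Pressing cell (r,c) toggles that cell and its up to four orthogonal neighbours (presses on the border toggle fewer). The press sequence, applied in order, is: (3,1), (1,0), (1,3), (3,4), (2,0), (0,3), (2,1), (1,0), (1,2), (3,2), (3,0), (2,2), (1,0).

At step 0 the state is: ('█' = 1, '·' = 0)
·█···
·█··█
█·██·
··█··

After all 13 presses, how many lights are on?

11

k=0  ·█···
·█··█
█·██·
··█··
k=1  ·█···
·█··█
████·
██···
k=2  ██···
█···█
·███·
██···
k=3  ██·█·
█·██·
·██··
██···
k=4  ██·█·
█·██·
·██·█
██·██
k=5  ██·█·
··██·
█·█·█
·█·██
k=6  ███·█
··█··
█·█·█
·█·██
k=7  ███·█
·██··
·█··█
···██
k=8  ·██·█
█·█··
██··█
···██
k=9  ·█··█
██·█·
███·█
···██
k=10  ·█··█
██·█·
██··█
·██·█
k=11  ·█··█
██·█·
·█··█
█·█·█
k=12  ·█··█
████·
··███
█···█
k=13  ██··█
··██·
█·███
█···█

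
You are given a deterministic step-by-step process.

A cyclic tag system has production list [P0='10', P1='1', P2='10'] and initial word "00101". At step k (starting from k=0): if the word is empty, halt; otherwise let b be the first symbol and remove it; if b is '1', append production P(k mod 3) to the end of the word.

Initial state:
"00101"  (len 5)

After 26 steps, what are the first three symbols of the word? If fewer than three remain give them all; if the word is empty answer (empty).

101

[0] "00101"  (len 5)
[1] "0101"  (len 4)
[2] "101"  (len 3)
[3] "0110"  (len 4)
[4] "110"  (len 3)
[5] "101"  (len 3)
[6] "0110"  (len 4)
[7] "110"  (len 3)
[8] "101"  (len 3)
[9] "0110"  (len 4)
[10] "110"  (len 3)
[11] "101"  (len 3)
[12] "0110"  (len 4)
[13] "110"  (len 3)
[14] "101"  (len 3)
[15] "0110"  (len 4)
[16] "110"  (len 3)
[17] "101"  (len 3)
[18] "0110"  (len 4)
[19] "110"  (len 3)
[20] "101"  (len 3)
[21] "0110"  (len 4)
[22] "110"  (len 3)
[23] "101"  (len 3)
[24] "0110"  (len 4)
[25] "110"  (len 3)
[26] "101"  (len 3)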